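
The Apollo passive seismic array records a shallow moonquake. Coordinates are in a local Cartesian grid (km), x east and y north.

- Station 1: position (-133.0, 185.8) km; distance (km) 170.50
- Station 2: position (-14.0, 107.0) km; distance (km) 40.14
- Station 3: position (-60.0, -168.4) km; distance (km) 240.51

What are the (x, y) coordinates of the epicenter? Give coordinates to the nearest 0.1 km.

Circle about each station: (x + 133.0)² + (y − 185.8)² = 170.50²; (x + 14.0)² + (y − 107.0)² = 40.14²; (x + 60.0)² + (y + 168.4)² = 240.51².
Subtracting the Station 1 equation from the Station 2 and Station 3 equations removes the quadratic terms:
238.0 x − 157.6 y = -13106.61
146.0 x − 708.4 y = -49026.89
Solving the 2×2 system: x ≈ -10.7, y ≈ 67.0 km.

(-10.7, 67.0)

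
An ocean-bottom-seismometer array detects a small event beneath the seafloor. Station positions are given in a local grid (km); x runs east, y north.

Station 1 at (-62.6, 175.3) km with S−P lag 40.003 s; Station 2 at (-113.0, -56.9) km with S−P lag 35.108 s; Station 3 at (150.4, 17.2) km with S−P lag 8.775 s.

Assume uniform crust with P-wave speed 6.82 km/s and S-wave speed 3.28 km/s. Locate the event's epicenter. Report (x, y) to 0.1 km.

Distance from S−P lag: d = Δt · v_P v_S / (v_P − v_S) = Δt · (6.82·3.28)/(6.82−3.28) ≈ 6.3191·Δt.
So d_Station 1 = 252.78, d_Station 2 = 221.85, d_Station 3 = 55.45 km.
Circle about each station: (x + 62.6)² + (y − 175.3)² = 252.78²; (x + 113.0)² + (y + 56.9)² = 221.85²; (x − 150.4)² + (y − 17.2)² = 55.45².
Subtracting the Station 1 equation from the Station 2 and Station 3 equations removes the quadratic terms:
-100.8 x − 464.4 y = -3961.93
426.0 x − 316.2 y = 49090.18
Solving the 2×2 system: x ≈ 104.7, y ≈ -14.2 km.

104.7 km east, -14.2 km north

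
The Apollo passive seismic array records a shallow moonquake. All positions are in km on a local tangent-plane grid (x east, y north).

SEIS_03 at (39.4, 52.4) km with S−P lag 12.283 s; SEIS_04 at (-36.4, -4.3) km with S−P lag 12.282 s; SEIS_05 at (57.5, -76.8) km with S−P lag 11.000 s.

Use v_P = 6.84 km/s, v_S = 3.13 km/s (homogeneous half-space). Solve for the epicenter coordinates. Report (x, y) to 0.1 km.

Distance from S−P lag: d = Δt · v_P v_S / (v_P − v_S) = Δt · (6.84·3.13)/(6.84−3.13) ≈ 5.7707·Δt.
So d_SEIS_03 = 70.88, d_SEIS_04 = 70.88, d_SEIS_05 = 63.48 km.
Circle about each station: (x − 39.4)² + (y − 52.4)² = 70.88²; (x + 36.4)² + (y + 4.3)² = 70.88²; (x − 57.5)² + (y + 76.8)² = 63.48².
Subtracting the SEIS_03 equation from the SEIS_04 and SEIS_05 equations removes the quadratic terms:
-151.6 x − 113.4 y = -2954.67
36.2 x − 258.4 y = 5900.63
Solving the 2×2 system: x ≈ 33.1, y ≈ -18.2 km.

(33.1, -18.2)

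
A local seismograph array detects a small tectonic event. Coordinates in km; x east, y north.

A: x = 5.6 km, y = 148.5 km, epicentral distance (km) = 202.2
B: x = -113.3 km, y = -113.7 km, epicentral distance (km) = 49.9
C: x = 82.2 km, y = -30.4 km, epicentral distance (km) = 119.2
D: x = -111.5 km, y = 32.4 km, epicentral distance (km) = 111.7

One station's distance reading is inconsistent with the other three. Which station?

Solve using three stations at a time. Using A, C, D (subtract circle equations pairwise → linear system) gives (x, y) ≈ (-35.5, -49.5).
Distances from that point to each station vs reported:
  A: calculated 202.2 vs reported 202.2 → residual 0.0 km
  B: calculated 100.9 vs reported 49.9 → residual 51.0 km
  C: calculated 119.2 vs reported 119.2 → residual 0.0 km
  D: calculated 111.7 vs reported 111.7 → residual 0.0 km
A, C, D are mutually consistent (residuals ≈ 0); B is off by 51.0 km.

B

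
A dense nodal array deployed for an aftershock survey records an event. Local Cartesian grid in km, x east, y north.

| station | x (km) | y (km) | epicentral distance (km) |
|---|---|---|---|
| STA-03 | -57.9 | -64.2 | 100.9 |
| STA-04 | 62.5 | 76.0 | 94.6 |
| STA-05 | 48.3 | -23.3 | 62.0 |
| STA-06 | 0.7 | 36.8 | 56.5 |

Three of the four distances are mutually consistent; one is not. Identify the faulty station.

STA-05

Solve using three stations at a time. Using STA-03, STA-04, STA-06 (subtract circle equations pairwise → linear system) gives (x, y) ≈ (28.6, -12.3).
Distances from that point to each station vs reported:
  STA-03: calculated 100.9 vs reported 100.9 → residual 0.0 km
  STA-04: calculated 94.6 vs reported 94.6 → residual 0.0 km
  STA-05: calculated 22.6 vs reported 62.0 → residual 39.4 km
  STA-06: calculated 56.5 vs reported 56.5 → residual 0.0 km
STA-03, STA-04, STA-06 are mutually consistent (residuals ≈ 0); STA-05 is off by 39.4 km.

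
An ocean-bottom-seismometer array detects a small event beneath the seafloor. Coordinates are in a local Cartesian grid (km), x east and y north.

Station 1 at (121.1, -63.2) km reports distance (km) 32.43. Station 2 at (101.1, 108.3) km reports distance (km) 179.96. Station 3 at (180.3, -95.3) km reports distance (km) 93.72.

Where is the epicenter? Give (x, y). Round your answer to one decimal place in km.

Circle about each station: (x − 121.1)² + (y + 63.2)² = 32.43²; (x − 101.1)² + (y − 108.3)² = 179.96²; (x − 180.3)² + (y + 95.3)² = 93.72².
Subtracting the Station 1 equation from the Station 2 and Station 3 equations removes the quadratic terms:
-40.0 x + 343.0 y = -28043.25
118.4 x − 64.2 y = 15199.00
Solving the 2×2 system: x ≈ 89.7, y ≈ -71.3 km.

89.7 km east, -71.3 km north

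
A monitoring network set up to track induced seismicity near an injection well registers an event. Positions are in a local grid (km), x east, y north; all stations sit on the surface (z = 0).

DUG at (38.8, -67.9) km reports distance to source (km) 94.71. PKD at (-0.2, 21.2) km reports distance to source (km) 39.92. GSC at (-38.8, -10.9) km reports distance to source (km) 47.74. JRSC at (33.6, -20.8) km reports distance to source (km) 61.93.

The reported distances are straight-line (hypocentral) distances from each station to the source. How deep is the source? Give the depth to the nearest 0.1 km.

35.0 km

Each station gives a sphere (x−x_i)² + (y−y_i)² + z² = d_i² (stations at z=0).
Subtracting the DUG sphere from PKD and GSC: z² cancels, leaving linear equations in x and y:
-78.0 x + 178.2 y = 1710.01
-155.2 x + 114.0 y = 2199.28
Solving: x ≈ -10.497, y ≈ 5.001 km (keep extra digits for the depth step; rounded: -10.5, 5.0).
Then from the DUG sphere: z² = 94.71² − (x − 38.8)² − (y + 67.9)² with x = -10.497, y = 5.001, so z ≈ 35.003 ≈ 35.0 km.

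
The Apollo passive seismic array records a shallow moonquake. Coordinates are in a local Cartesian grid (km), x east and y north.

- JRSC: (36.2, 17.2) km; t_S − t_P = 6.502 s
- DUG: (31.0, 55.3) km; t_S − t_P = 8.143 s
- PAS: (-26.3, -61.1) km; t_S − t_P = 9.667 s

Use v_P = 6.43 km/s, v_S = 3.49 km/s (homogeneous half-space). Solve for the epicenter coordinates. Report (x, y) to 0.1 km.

Distance from S−P lag: d = Δt · v_P v_S / (v_P − v_S) = Δt · (6.43·3.49)/(6.43−3.49) ≈ 7.6329·Δt.
So d_JRSC = 49.63, d_DUG = 62.15, d_PAS = 73.79 km.
Circle about each station: (x − 36.2)² + (y − 17.2)² = 49.63²; (x − 31.0)² + (y − 55.3)² = 62.15²; (x + 26.3)² + (y + 61.1)² = 73.79².
Subtracting the JRSC equation from the DUG and PAS equations removes the quadratic terms:
-10.4 x + 76.2 y = 1013.32
-125.0 x − 156.6 y = -163.21
Solving the 2×2 system: x ≈ -13.1, y ≈ 11.5 km.

(-13.1, 11.5)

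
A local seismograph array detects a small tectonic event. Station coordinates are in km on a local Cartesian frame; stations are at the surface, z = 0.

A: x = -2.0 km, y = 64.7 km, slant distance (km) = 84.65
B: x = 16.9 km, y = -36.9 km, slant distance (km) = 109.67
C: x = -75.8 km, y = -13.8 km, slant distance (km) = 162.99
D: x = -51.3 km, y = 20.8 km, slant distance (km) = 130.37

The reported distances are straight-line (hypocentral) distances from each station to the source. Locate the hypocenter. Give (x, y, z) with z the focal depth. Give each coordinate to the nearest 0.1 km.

(67.5, 49.0, 45.7)

Each station gives a sphere (x−x_i)² + (y−y_i)² + z² = d_i² (stations at z=0).
Subtracting the A sphere from B and C: z² cancels, leaving linear equations in x and y:
37.8 x − 203.2 y = -7404.76
-147.6 x − 157.0 y = -17654.13
Solving: x ≈ 67.492, y ≈ 48.996 km (keep extra digits for the depth step; rounded: 67.5, 49.0).
Then from the A sphere: z² = 84.65² − (x + 2.0)² − (y − 64.7)² with x = 67.492, y = 48.996, so z ≈ 45.715 ≈ 45.7 km.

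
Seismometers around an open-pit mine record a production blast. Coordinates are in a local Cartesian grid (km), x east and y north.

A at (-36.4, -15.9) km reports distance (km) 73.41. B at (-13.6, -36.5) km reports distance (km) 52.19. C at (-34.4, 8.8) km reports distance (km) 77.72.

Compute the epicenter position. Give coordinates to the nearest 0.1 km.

Circle about each station: (x + 36.4)² + (y + 15.9)² = 73.41²; (x + 13.6)² + (y + 36.5)² = 52.19²; (x + 34.4)² + (y − 8.8)² = 77.72².
Subtracting the A equation from the B and C equations removes the quadratic terms:
45.6 x − 41.2 y = 2604.67
4.0 x + 49.4 y = -968.34
Solving the 2×2 system: x ≈ 36.7, y ≈ -22.6 km.
Check against A (with the unrounded x, y): √((x + 36.4)²+(y + 15.9)²) = 73.43 ≈ 73.41 km. ✓

x ≈ 36.7 km, y ≈ -22.6 km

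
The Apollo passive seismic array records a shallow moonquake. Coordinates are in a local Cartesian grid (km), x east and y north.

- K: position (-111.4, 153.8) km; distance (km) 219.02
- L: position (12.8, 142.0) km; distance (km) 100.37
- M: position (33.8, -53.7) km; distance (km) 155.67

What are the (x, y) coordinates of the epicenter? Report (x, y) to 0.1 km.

97.6 km east, 88.3 km north

Circle about each station: (x + 111.4)² + (y − 153.8)² = 219.02²; (x − 12.8)² + (y − 142.0)² = 100.37²; (x − 33.8)² + (y + 53.7)² = 155.67².
Subtracting pairs of circle equations eliminates x²+y² and gives linear equations (the radical axes):
248.4 x − 23.6 y = 22159.06
290.4 x − 415.0 y = -8301.66
Solving the 2×2 system: x ≈ 97.6, y ≈ 88.3 km.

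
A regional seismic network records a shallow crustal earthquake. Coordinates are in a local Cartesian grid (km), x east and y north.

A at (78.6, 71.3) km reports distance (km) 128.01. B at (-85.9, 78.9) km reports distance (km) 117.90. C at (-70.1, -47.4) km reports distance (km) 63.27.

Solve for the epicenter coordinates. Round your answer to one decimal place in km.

(-15.4, -15.6)

Circle about each station: (x − 78.6)² + (y − 71.3)² = 128.01²; (x + 85.9)² + (y − 78.9)² = 117.90²; (x + 70.1)² + (y + 47.4)² = 63.27².
Subtracting the A equation from the B and C equations removes the quadratic terms:
-329.0 x + 15.2 y = 4828.52
-297.4 x − 237.4 y = 8282.59
Solving the 2×2 system: x ≈ -15.4, y ≈ -15.6 km.
Check against A (with the unrounded x, y): √((x − 78.6)²+(y − 71.3)²) = 128.01 ≈ 128.01 km. ✓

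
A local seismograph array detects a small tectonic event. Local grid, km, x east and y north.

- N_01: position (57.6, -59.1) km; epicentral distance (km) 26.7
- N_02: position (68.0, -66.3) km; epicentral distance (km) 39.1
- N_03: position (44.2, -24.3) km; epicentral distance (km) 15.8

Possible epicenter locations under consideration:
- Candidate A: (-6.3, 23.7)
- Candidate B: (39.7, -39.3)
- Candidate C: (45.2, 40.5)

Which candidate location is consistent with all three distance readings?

Candidate B

For each candidate, compare |candidate − station| to the reported distance:
Candidate A: residuals N_01 77.9, N_02 77.6, N_03 53.9 → max 77.9 km
Candidate B: residuals N_01 0.0, N_02 0.0, N_03 0.1 → max 0.1 km
Candidate C: residuals N_01 73.7, N_02 70.1, N_03 49.0 → max 73.7 km
Only Candidate B has all residuals ≈ 0.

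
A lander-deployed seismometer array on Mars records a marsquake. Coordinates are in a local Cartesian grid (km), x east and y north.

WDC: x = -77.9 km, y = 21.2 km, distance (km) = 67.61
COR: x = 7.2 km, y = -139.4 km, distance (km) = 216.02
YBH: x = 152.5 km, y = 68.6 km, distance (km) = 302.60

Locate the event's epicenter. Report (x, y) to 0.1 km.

(-145.1, 13.8)

Circle about each station: (x + 77.9)² + (y − 21.2)² = 67.61²; (x − 7.2)² + (y + 139.4)² = 216.02²; (x − 152.5)² + (y − 68.6)² = 302.60².
Subtracting the WDC equation from the COR and YBH equations removes the quadratic terms:
170.2 x − 321.2 y = -29127.18
460.8 x + 94.8 y = -65551.29
Solving the 2×2 system: x ≈ -145.1, y ≈ 13.8 km.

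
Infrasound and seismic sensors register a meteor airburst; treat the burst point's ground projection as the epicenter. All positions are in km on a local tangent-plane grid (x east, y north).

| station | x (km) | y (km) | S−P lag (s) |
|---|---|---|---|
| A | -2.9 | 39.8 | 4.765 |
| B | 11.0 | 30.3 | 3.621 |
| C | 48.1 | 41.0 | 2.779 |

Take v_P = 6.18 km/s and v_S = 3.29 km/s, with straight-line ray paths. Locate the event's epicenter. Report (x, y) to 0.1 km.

Distance from S−P lag: d = Δt · v_P v_S / (v_P − v_S) = Δt · (6.18·3.29)/(6.18−3.29) ≈ 7.0354·Δt.
So d_A = 33.52, d_B = 25.48, d_C = 19.55 km.
Circle about each station: (x + 2.9)² + (y − 39.8)² = 33.52²; (x − 11.0)² + (y − 30.3)² = 25.48²; (x − 48.1)² + (y − 41.0)² = 19.55².
Subtracting the A equation from the B and C equations removes the quadratic terms:
27.8 x − 19.0 y = -79.00
102.0 x + 2.4 y = 3143.55
Solving the 2×2 system: x ≈ 29.7, y ≈ 47.6 km.
Check against A (with the unrounded x, y): √((x + 2.9)²+(y − 39.8)²) = 33.52 ≈ 33.52 km. ✓

x ≈ 29.7 km, y ≈ 47.6 km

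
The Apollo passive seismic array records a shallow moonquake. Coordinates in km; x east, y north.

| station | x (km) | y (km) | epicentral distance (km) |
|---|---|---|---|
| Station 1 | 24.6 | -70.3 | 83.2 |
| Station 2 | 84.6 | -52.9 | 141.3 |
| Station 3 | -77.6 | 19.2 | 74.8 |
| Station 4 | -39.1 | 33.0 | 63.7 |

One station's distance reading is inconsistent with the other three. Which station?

Station 4

Solve using three stations at a time. Using Station 1, Station 2, Station 3 (subtract circle equations pairwise → linear system) gives (x, y) ≈ (-56.7, -52.6).
Distances from that point to each station vs reported:
  Station 1: calculated 83.2 vs reported 83.2 → residual 0.0 km
  Station 2: calculated 141.3 vs reported 141.3 → residual 0.0 km
  Station 3: calculated 74.8 vs reported 74.8 → residual 0.0 km
  Station 4: calculated 87.4 vs reported 63.7 → residual 23.7 km
Station 1, Station 2, Station 3 are mutually consistent (residuals ≈ 0); Station 4 is off by 23.7 km.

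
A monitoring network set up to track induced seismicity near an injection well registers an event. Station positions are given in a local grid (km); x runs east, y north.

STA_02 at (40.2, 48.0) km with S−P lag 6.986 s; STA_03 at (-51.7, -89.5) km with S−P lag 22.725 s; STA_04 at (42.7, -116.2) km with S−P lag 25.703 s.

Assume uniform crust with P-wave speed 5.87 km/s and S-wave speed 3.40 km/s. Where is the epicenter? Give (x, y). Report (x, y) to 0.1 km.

Distance from S−P lag: d = Δt · v_P v_S / (v_P − v_S) = Δt · (5.87·3.40)/(5.87−3.40) ≈ 8.0802·Δt.
So d_STA_02 = 56.45, d_STA_03 = 183.62, d_STA_04 = 207.68 km.
Circle about each station: (x − 40.2)² + (y − 48.0)² = 56.45²; (x + 51.7)² + (y + 89.5)² = 183.62²; (x − 42.7)² + (y + 116.2)² = 207.68².
Subtracting pairs of circle equations eliminates x²+y² and gives linear equations (the radical axes):
-183.8 x − 275.0 y = -23766.60
5.0 x − 328.4 y = -28538.69
Solving the 2×2 system: x ≈ -0.7, y ≈ 86.9 km.

-0.7 km east, 86.9 km north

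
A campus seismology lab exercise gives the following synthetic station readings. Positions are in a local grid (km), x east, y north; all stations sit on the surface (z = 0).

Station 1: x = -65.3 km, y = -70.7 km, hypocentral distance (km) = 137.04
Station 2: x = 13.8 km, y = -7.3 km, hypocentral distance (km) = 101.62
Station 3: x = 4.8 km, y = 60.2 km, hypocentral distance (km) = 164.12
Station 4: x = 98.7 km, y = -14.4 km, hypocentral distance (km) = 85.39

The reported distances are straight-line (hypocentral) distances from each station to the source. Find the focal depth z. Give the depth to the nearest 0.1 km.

Each station gives a sphere (x−x_i)² + (y−y_i)² + z² = d_i² (stations at z=0).
Subtracting the Station 1 sphere from Station 2 and Station 3: z² cancels, leaving linear equations in x and y:
158.2 x + 126.8 y = -565.51
140.2 x + 261.8 y = -13770.91
Solving: x ≈ 67.603, y ≈ -88.804 km (keep extra digits for the depth step; rounded: 67.6, -88.8).
Then from the Station 1 sphere: z² = 137.04² − (x + 65.3)² − (y + 70.7)² with x = 67.603, y = -88.804, so z ≈ 28.089 ≈ 28.1 km.

28.1 km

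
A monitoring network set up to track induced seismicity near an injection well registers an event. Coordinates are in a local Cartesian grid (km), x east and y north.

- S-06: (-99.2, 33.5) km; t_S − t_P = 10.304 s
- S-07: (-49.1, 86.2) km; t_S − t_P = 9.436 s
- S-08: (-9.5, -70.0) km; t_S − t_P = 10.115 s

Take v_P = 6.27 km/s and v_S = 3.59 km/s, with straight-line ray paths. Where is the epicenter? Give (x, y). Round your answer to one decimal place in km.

(-14.7, 14.8)

Distance from S−P lag: d = Δt · v_P v_S / (v_P − v_S) = Δt · (6.27·3.59)/(6.27−3.59) ≈ 8.3990·Δt.
So d_S-06 = 86.54, d_S-07 = 79.25, d_S-08 = 84.96 km.
Circle about each station: (x + 99.2)² + (y − 33.5)² = 86.54²; (x + 49.1)² + (y − 86.2)² = 79.25²; (x + 9.5)² + (y + 70.0)² = 84.96².
Subtracting pairs of circle equations eliminates x²+y² and gives linear equations (the radical axes):
100.2 x + 105.4 y = 86.97
179.4 x − 207.0 y = -5701.67
Solving the 2×2 system: x ≈ -14.7, y ≈ 14.8 km.
Check against S-06 (with the unrounded x, y): √((x + 99.2)²+(y − 33.5)²) = 86.54 ≈ 86.54 km. ✓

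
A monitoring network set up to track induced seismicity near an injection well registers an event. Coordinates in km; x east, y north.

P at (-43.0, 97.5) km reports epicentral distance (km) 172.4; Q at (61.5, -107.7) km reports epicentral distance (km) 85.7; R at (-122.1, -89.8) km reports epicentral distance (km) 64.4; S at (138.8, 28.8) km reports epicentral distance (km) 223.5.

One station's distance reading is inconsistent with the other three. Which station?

Q

Solve using three stations at a time. Using P, R, S (subtract circle equations pairwise → linear system) gives (x, y) ≈ (-59.6, -74.1).
Distances from that point to each station vs reported:
  P: calculated 172.4 vs reported 172.4 → residual 0.0 km
  Q: calculated 125.7 vs reported 85.7 → residual 40.0 km
  R: calculated 64.4 vs reported 64.4 → residual 0.0 km
  S: calculated 223.5 vs reported 223.5 → residual 0.0 km
P, R, S are mutually consistent (residuals ≈ 0); Q is off by 40.0 km.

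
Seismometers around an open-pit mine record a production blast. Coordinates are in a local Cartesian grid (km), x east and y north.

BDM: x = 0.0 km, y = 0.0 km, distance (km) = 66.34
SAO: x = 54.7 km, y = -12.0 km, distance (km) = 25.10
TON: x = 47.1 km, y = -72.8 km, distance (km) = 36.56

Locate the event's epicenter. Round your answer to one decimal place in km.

55.0 km east, -37.1 km north

Circle about each station: x² + y² = 66.34²; (x − 54.7)² + (y + 12.0)² = 25.10²; (x − 47.1)² + (y + 72.8)² = 36.56².
Subtracting pairs of circle equations eliminates x²+y² and gives linear equations (the radical axes):
109.4 x − 24.0 y = 6907.08
94.2 x − 145.6 y = 10582.61
Solving the 2×2 system: x ≈ 55.0, y ≈ -37.1 km.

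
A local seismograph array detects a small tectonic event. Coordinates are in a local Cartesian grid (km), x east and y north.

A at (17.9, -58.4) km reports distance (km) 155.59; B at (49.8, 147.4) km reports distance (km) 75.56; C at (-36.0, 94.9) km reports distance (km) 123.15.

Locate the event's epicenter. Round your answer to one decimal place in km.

x ≈ 86.4 km, y ≈ 81.3 km

Circle about each station: (x − 17.9)² + (y + 58.4)² = 155.59²; (x − 49.8)² + (y − 147.4)² = 75.56²; (x + 36.0)² + (y − 94.9)² = 123.15².
Subtracting pairs of circle equations eliminates x²+y² and gives linear equations (the radical axes):
63.8 x + 411.6 y = 38974.76
-107.8 x + 306.6 y = 15613.37
Solving the 2×2 system: x ≈ 86.4, y ≈ 81.3 km.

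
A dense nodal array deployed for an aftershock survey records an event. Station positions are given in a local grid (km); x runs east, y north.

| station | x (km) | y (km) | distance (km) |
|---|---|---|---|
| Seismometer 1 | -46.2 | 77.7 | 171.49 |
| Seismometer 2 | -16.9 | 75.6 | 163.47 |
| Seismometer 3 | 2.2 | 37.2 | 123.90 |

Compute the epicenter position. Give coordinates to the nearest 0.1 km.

(2.6, -86.7)

Circle about each station: (x + 46.2)² + (y − 77.7)² = 171.49²; (x + 16.9)² + (y − 75.6)² = 163.47²; (x − 2.2)² + (y − 37.2)² = 123.90².
Subtracting pairs of circle equations eliminates x²+y² and gives linear equations (the radical axes):
58.6 x − 4.2 y = 515.62
96.8 x − 81.0 y = 7274.56
Solving the 2×2 system: x ≈ 2.6, y ≈ -86.7 km.
Check against Seismometer 1 (with the unrounded x, y): √((x + 46.2)²+(y − 77.7)²) = 171.51 ≈ 171.49 km. ✓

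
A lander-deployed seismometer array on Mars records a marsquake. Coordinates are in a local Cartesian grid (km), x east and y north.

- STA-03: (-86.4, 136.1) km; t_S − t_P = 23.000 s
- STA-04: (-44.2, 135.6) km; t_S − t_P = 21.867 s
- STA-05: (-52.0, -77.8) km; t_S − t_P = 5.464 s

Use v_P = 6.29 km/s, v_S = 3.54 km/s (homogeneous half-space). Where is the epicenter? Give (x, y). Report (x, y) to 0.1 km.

Distance from S−P lag: d = Δt · v_P v_S / (v_P − v_S) = Δt · (6.29·3.54)/(6.29−3.54) ≈ 8.0969·Δt.
So d_STA-03 = 186.23, d_STA-04 = 177.06, d_STA-05 = 44.24 km.
Circle about each station: (x + 86.4)² + (y − 136.1)² = 186.23²; (x + 44.2)² + (y − 135.6)² = 177.06²; (x + 52.0)² + (y + 77.8)² = 44.24².
Subtracting the STA-03 equation from the STA-04 and STA-05 equations removes the quadratic terms:
84.4 x − 1.0 y = -2315.80
68.8 x − 427.8 y = 15493.11
Solving the 2×2 system: x ≈ -27.9, y ≈ -40.7 km.

(-27.9, -40.7)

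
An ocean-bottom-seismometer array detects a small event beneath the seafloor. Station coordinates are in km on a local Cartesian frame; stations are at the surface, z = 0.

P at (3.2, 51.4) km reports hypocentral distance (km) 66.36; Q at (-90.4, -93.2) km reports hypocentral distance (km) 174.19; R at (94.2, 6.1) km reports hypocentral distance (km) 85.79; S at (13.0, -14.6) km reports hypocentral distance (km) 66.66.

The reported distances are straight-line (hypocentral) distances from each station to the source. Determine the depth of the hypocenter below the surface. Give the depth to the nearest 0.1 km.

53.5 km

Each station gives a sphere (x−x_i)² + (y−y_i)² + z² = d_i² (stations at z=0).
Subtracting the P sphere from Q and R: z² cancels, leaving linear equations in x and y:
-187.2 x − 289.2 y = -11732.31
182.0 x − 90.6 y = 3302.38
Solving: x ≈ 28.996, y ≈ 21.799 km (keep extra digits for the depth step; rounded: 29.0, 21.8).
Then from the P sphere: z² = 66.36² − (x − 3.2)² − (y − 51.4)² with x = 28.996, y = 21.799, so z ≈ 53.498 ≈ 53.5 km.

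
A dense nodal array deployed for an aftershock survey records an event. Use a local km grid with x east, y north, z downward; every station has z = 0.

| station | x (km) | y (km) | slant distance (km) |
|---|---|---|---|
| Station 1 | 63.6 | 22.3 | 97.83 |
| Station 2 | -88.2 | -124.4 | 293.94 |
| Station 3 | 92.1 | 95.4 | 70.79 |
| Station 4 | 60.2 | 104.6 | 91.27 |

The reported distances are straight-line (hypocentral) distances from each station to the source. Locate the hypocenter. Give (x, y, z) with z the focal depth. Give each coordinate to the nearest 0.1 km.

Each station gives a sphere (x−x_i)² + (y−y_i)² + z² = d_i² (stations at z=0).
Subtracting the Station 1 sphere from Station 2 and Station 3: z² cancels, leaving linear equations in x and y:
-303.6 x − 293.4 y = -58117.66
57.0 x + 146.2 y = 17600.80
Solving: x ≈ 120.478, y ≈ 73.417 km (keep extra digits for the depth step; rounded: 120.5, 73.4).
Then from the Station 1 sphere: z² = 97.83² − (x − 63.6)² − (y − 22.3)² with x = 120.478, y = 73.417, so z ≈ 61.014 ≈ 61.0 km.

x ≈ 120.5 km, y ≈ 73.4 km, depth ≈ 61.0 km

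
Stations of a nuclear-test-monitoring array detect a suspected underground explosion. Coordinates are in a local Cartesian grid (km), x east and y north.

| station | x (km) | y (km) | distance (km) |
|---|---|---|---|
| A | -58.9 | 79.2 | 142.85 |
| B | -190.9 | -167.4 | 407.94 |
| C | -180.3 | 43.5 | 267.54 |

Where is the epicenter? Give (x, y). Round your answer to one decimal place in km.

x ≈ 65.0 km, y ≈ 150.3 km

Circle about each station: (x + 58.9)² + (y − 79.2)² = 142.85²; (x + 190.9)² + (y + 167.4)² = 407.94²; (x + 180.3)² + (y − 43.5)² = 267.54².
Subtracting the A equation from the B and C equations removes the quadratic terms:
-264.0 x − 493.2 y = -91285.20
-242.8 x − 71.4 y = -26513.04
Solving the 2×2 system: x ≈ 65.0, y ≈ 150.3 km.
Check against A (with the unrounded x, y): √((x + 58.9)²+(y − 79.2)²) = 142.85 ≈ 142.85 km. ✓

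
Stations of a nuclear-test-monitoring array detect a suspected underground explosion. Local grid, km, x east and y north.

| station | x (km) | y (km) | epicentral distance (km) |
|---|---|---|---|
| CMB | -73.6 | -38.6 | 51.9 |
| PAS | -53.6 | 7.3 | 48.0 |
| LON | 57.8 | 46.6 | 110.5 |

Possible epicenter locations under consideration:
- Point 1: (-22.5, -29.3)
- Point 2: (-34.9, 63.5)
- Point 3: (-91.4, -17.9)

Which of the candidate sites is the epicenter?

Point 1

For each candidate, compare |candidate − station| to the reported distance:
Point 1: residuals CMB 0.0, PAS 0.0, LON 0.0 → max 0.0 km
Point 2: residuals CMB 57.3, PAS 11.2, LON 16.3 → max 57.3 km
Point 3: residuals CMB 24.6, PAS 2.6, LON 52.0 → max 52.0 km
Only Point 1 has all residuals ≈ 0.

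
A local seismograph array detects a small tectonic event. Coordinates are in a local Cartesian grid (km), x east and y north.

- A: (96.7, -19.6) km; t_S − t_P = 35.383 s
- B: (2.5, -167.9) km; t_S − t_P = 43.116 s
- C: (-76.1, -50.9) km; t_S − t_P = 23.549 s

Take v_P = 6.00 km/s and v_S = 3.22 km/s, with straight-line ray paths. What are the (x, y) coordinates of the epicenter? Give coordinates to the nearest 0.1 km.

Distance from S−P lag: d = Δt · v_P v_S / (v_P − v_S) = Δt · (6.00·3.22)/(6.00−3.22) ≈ 6.9496·Δt.
So d_A = 245.90, d_B = 299.64, d_C = 163.66 km.
Circle about each station: (x − 96.7)² + (y + 19.6)² = 245.90²; (x − 2.5)² + (y + 167.9)² = 299.64²; (x + 76.1)² + (y + 50.9)² = 163.66².
Subtracting the A equation from the B and C equations removes the quadratic terms:
-188.4 x − 296.6 y = -10855.71
-345.6 x − 62.6 y = 32329.18
Solving the 2×2 system: x ≈ -113.2, y ≈ 108.5 km.
Check against A (with the unrounded x, y): √((x − 96.7)²+(y + 19.6)²) = 245.90 ≈ 245.90 km. ✓

x ≈ -113.2 km, y ≈ 108.5 km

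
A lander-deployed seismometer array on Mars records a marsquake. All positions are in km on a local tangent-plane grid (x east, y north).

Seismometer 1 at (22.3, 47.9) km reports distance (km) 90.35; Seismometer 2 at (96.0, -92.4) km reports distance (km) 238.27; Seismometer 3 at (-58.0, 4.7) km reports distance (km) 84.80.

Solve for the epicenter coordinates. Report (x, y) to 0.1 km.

Circle about each station: (x − 22.3)² + (y − 47.9)² = 90.35²; (x − 96.0)² + (y + 92.4)² = 238.27²; (x + 58.0)² + (y − 4.7)² = 84.80².
Subtracting the Seismometer 1 equation from the Seismometer 2 and Seismometer 3 equations removes the quadratic terms:
147.4 x − 280.6 y = -33647.41
-160.6 x − 86.4 y = 1566.47
Solving the 2×2 system: x ≈ -57.9, y ≈ 89.5 km.

(-57.9, 89.5)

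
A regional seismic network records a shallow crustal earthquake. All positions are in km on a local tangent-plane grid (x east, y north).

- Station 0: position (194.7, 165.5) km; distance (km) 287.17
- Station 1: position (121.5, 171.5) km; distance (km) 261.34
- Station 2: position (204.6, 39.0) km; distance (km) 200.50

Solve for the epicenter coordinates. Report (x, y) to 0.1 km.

(41.2, -77.2)

Circle about each station: (x − 194.7)² + (y − 165.5)² = 287.17²; (x − 121.5)² + (y − 171.5)² = 261.34²; (x − 204.6)² + (y − 39.0)² = 200.50².
Subtracting pairs of circle equations eliminates x²+y² and gives linear equations (the radical axes):
-146.4 x + 12.0 y = -6955.83
19.8 x − 253.0 y = 20350.18
Solving the 2×2 system: x ≈ 41.2, y ≈ -77.2 km.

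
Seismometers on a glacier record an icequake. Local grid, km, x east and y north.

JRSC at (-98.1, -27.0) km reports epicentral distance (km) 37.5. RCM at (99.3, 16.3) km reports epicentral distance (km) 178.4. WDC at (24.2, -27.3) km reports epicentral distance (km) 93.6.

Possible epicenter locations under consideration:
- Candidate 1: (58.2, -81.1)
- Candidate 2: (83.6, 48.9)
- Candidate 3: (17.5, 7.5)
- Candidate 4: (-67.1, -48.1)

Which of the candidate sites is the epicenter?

For each candidate, compare |candidate − station| to the reported distance:
Candidate 1: residuals JRSC 127.9, RCM 72.7, WDC 30.0 → max 127.9 km
Candidate 2: residuals JRSC 159.4, RCM 142.2, WDC 3.0 → max 159.4 km
Candidate 3: residuals JRSC 83.1, RCM 96.1, WDC 58.2 → max 96.1 km
Candidate 4: residuals JRSC 0.0, RCM 0.0, WDC 0.0 → max 0.0 km
Only Candidate 4 has all residuals ≈ 0.

Candidate 4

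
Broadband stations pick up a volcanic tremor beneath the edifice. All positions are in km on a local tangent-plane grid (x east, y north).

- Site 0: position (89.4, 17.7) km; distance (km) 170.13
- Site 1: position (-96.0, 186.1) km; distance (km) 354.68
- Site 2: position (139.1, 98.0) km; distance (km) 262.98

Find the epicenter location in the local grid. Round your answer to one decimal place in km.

Circle about each station: (x − 89.4)² + (y − 17.7)² = 170.13²; (x + 96.0)² + (y − 186.1)² = 354.68²; (x − 139.1)² + (y − 98.0)² = 262.98².
Subtracting pairs of circle equations eliminates x²+y² and gives linear equations (the radical axes):
-370.8 x + 336.8 y = -61310.13
99.4 x + 160.6 y = -19567.10
Solving the 2×2 system: x ≈ 35.0, y ≈ -143.5 km.
Check against Site 0 (with the unrounded x, y): √((x − 89.4)²+(y − 17.7)²) = 170.13 ≈ 170.13 km. ✓

x ≈ 35.0 km, y ≈ -143.5 km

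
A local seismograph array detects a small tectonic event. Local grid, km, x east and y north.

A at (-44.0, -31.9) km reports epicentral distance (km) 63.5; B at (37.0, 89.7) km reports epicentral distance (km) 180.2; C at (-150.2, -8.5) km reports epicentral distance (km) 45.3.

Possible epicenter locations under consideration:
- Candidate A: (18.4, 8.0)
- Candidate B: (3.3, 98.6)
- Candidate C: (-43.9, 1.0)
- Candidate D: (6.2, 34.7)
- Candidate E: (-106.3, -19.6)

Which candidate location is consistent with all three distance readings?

Candidate E

For each candidate, compare |candidate − station| to the reported distance:
Candidate A: residuals A 10.6, B 96.4, C 124.1 → max 124.1 km
Candidate B: residuals A 75.3, B 145.3, C 141.9 → max 145.3 km
Candidate C: residuals A 30.6, B 60.1, C 61.4 → max 61.4 km
Candidate D: residuals A 19.9, B 117.2, C 117.0 → max 117.2 km
Candidate E: residuals A 0.0, B 0.0, C 0.0 → max 0.0 km
Only Candidate E has all residuals ≈ 0.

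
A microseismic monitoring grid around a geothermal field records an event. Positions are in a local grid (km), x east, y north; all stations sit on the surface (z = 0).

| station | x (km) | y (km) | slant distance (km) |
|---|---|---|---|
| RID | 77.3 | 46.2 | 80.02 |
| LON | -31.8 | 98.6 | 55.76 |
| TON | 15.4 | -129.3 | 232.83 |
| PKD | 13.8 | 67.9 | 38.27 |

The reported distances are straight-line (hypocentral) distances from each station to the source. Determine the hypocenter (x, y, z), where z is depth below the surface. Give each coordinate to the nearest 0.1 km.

Each station gives a sphere (x−x_i)² + (y−y_i)² + z² = d_i² (stations at z=0).
Subtracting the RID sphere from LON and TON: z² cancels, leaving linear equations in x and y:
-218.2 x + 104.8 y = 5917.49
-123.8 x − 351.0 y = -38960.69
Solving: x ≈ 22.398, y ≈ 103.099 km (keep extra digits for the depth step; rounded: 22.4, 103.1).
Then from the RID sphere: z² = 80.02² − (x − 77.3)² − (y − 46.2)² with x = 22.398, y = 103.099, so z ≈ 12.308 ≈ 12.3 km.

x ≈ 22.4 km, y ≈ 103.1 km, depth ≈ 12.3 km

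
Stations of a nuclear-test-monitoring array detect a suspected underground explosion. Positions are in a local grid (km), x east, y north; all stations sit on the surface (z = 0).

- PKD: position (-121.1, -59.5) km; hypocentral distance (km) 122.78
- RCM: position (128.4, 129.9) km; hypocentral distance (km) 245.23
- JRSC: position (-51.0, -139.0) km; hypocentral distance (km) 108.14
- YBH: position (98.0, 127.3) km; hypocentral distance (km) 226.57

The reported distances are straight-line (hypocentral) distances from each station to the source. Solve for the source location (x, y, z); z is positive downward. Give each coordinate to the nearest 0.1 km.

Each station gives a sphere (x−x_i)² + (y−y_i)² + z² = d_i² (stations at z=0).
Subtracting the PKD sphere from RCM and JRSC: z² cancels, leaving linear equations in x and y:
499.0 x + 378.8 y = -29907.71
140.2 x − 159.0 y = 7097.21
Solving: x ≈ -15.605, y ≈ -58.397 km (keep extra digits for the depth step; rounded: -15.6, -58.4).
Then from the PKD sphere: z² = 122.78² − (x + 121.1)² − (y + 59.5)² with x = -15.605, y = -58.397, so z ≈ 62.805 ≈ 62.8 km.
Check against YBH (with the unrounded solution): distance 226.57 ≈ 226.57 km. ✓

(-15.6, -58.4, 62.8)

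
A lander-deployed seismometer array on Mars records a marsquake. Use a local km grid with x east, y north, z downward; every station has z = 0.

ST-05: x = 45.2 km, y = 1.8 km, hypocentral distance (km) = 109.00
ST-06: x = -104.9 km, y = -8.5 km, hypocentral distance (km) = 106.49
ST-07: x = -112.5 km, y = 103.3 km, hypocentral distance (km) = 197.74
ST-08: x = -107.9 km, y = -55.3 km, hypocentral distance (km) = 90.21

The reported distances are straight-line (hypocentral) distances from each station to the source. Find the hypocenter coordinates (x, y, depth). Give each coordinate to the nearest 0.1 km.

Each station gives a sphere (x−x_i)² + (y−y_i)² + z² = d_i² (stations at z=0).
Subtracting the ST-05 sphere from ST-06 and ST-07: z² cancels, leaving linear equations in x and y:
-300.2 x − 20.6 y = 9570.86
-315.4 x + 203.0 y = -5939.25
Solving: x ≈ -26.996, y ≈ -71.201 km (keep extra digits for the depth step; rounded: -27.0, -71.2).
Then from the ST-05 sphere: z² = 109.00² − (x − 45.2)² − (y − 1.8)² with x = -26.996, y = -71.201, so z ≈ 36.600 ≈ 36.6 km.

(-27.0, -71.2, 36.6)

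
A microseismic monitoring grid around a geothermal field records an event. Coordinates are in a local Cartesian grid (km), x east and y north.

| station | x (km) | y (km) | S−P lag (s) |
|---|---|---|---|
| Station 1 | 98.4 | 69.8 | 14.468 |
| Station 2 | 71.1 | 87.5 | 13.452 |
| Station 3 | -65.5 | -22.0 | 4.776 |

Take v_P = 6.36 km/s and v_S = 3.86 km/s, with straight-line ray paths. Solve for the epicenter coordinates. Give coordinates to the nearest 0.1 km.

Distance from S−P lag: d = Δt · v_P v_S / (v_P − v_S) = Δt · (6.36·3.86)/(6.36−3.86) ≈ 9.8198·Δt.
So d_Station 1 = 142.07, d_Station 2 = 132.10, d_Station 3 = 46.90 km.
Circle about each station: (x − 98.4)² + (y − 69.8)² = 142.07²; (x − 71.1)² + (y − 87.5)² = 132.10²; (x + 65.5)² + (y + 22.0)² = 46.90².
Subtracting pairs of circle equations eliminates x²+y² and gives linear equations (the radical axes):
-54.6 x + 35.4 y = 890.33
-327.8 x − 183.6 y = 8203.92
Solving the 2×2 system: x ≈ -21.0, y ≈ -7.2 km.
Check against Station 1 (with the unrounded x, y): √((x − 98.4)²+(y − 69.8)²) = 142.07 ≈ 142.07 km. ✓

x ≈ -21.0 km, y ≈ -7.2 km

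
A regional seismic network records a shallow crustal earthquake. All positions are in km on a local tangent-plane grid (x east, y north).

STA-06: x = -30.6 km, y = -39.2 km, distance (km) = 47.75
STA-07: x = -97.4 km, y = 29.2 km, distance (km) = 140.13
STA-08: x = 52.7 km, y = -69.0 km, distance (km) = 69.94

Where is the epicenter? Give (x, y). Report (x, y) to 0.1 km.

(-15.5, -84.5)

Circle about each station: (x + 30.6)² + (y + 39.2)² = 47.75²; (x + 97.4)² + (y − 29.2)² = 140.13²; (x − 52.7)² + (y + 69.0)² = 69.94².
Subtracting pairs of circle equations eliminates x²+y² and gives linear equations (the radical axes):
-133.6 x + 136.8 y = -9489.95
166.6 x − 59.6 y = 2453.75
Solving the 2×2 system: x ≈ -15.5, y ≈ -84.5 km.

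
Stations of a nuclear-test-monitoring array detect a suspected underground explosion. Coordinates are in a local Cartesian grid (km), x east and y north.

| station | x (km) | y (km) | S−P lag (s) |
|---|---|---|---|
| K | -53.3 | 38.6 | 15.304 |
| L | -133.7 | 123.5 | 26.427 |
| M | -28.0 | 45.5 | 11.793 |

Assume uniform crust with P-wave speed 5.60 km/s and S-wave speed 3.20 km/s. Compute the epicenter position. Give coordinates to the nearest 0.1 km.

Distance from S−P lag: d = Δt · v_P v_S / (v_P − v_S) = Δt · (5.60·3.20)/(5.60−3.20) ≈ 7.4667·Δt.
So d_K = 114.27, d_L = 197.32, d_M = 88.05 km.
Circle about each station: (x + 53.3)² + (y − 38.6)² = 114.27²; (x + 133.7)² + (y − 123.5)² = 197.32²; (x + 28.0)² + (y − 45.5)² = 88.05².
Subtracting the K equation from the L and M equations removes the quadratic terms:
-160.8 x + 169.8 y = 2919.54
50.6 x + 13.8 y = 3828.23
Solving the 2×2 system: x ≈ 56.4, y ≈ 70.6 km.
Check against K (with the unrounded x, y): √((x + 53.3)²+(y − 38.6)²) = 114.27 ≈ 114.27 km. ✓

56.4 km east, 70.6 km north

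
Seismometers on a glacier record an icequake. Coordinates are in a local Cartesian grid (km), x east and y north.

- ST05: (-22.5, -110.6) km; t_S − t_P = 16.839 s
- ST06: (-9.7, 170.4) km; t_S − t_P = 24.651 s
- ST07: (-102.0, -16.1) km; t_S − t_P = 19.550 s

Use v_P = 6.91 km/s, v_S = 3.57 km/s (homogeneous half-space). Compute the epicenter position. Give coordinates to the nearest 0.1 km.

41.9 km east, -4.2 km north

Distance from S−P lag: d = Δt · v_P v_S / (v_P − v_S) = Δt · (6.91·3.57)/(6.91−3.57) ≈ 7.3858·Δt.
So d_ST05 = 124.37, d_ST06 = 182.07, d_ST07 = 144.39 km.
Circle about each station: (x + 22.5)² + (y + 110.6)² = 124.37²; (x + 9.7)² + (y − 170.4)² = 182.07²; (x + 102.0)² + (y + 16.1)² = 144.39².
Subtracting pairs of circle equations eliminates x²+y² and gives linear equations (the radical axes):
25.6 x + 562.0 y = -1289.95
-159.0 x + 189.0 y = -7455.98
Solving the 2×2 system: x ≈ 41.9, y ≈ -4.2 km.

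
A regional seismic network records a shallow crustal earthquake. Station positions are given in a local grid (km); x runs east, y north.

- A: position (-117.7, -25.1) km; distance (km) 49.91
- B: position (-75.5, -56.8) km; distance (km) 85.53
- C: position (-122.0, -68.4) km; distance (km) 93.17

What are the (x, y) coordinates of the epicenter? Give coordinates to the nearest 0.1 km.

(-105.5, 23.3)

Circle about each station: (x + 117.7)² + (y + 25.1)² = 49.91²; (x + 75.5)² + (y + 56.8)² = 85.53²; (x + 122.0)² + (y + 68.4)² = 93.17².
Subtracting the A equation from the B and C equations removes the quadratic terms:
84.4 x − 63.4 y = -10381.18
-8.6 x − 86.6 y = -1110.38
Solving the 2×2 system: x ≈ -105.5, y ≈ 23.3 km.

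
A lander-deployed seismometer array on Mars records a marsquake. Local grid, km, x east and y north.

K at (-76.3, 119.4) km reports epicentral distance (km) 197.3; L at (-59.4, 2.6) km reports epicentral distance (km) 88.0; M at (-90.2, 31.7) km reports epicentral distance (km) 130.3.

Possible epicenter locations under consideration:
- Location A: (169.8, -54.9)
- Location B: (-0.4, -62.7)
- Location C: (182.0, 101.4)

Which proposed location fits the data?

Location B

For each candidate, compare |candidate − station| to the reported distance:
Location A: residuals K 104.3, L 148.3, M 143.7 → max 148.3 km
Location B: residuals K 0.0, L 0.0, M 0.0 → max 0.0 km
Location C: residuals K 61.6, L 172.8, M 150.7 → max 172.8 km
Only Location B has all residuals ≈ 0.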